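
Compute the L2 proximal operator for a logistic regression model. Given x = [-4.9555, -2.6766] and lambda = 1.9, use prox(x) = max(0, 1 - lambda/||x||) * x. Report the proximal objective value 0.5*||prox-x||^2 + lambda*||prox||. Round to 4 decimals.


Step 1: Compute ||x||.
||x|| = 5.6322
Step 2: Compute scaling factor.
scale = max(0, 1 - 1.9/5.6322) = 0.6627
Step 3: prox(x) = [-3.2838, -1.7737]
||prox(x)|| = 3.7322
Step 4: Proximal objective.
0.5*||prox-x||^2 = 1.805
lambda*||prox|| = 7.0912
Total = 8.8961


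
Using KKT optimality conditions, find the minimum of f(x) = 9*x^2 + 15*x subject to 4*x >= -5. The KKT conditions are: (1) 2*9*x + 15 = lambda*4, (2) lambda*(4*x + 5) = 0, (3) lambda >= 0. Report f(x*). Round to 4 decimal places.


Step 1: Try lambda = 0 (constraint inactive).
Stationarity: 2*9*x + 15 = 0
x* = -15/(2*9) = -5/6 = -0.8333 (rounded; the exact value -5/6 is used below)
Check constraint: 4*-0.8333 = -3.3332 >= -5 -- satisfied.
Step 2: Compute optimal value.
f(x*) = 9*(-5/6)^2 + 15*(-5/6) = -6.25


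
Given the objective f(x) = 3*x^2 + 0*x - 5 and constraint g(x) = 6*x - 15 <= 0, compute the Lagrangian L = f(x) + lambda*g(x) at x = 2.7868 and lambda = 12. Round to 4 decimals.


Step 1: Evaluate f(x).
f(2.7868) = 3*2.7868^2 + 0*2.7868 - 5 = 18.2988
Step 2: Evaluate g(x).
g(2.7868) = 6*2.7868 - 15 = 1.7208
Step 3: Compute Lagrangian.
L = 18.2988 + 12*1.7208 = 38.9484


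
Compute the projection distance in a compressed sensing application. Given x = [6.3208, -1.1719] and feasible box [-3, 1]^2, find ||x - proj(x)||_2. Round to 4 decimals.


Project each component onto [-3, 1].
clip(6.3208) = 1.0, clip(-1.1719) = -1.1719
Projection = [1.0, -1.1719]
Squared diffs: [28.3109, 0.0]
Distance = sqrt(28.3109) = 5.3208


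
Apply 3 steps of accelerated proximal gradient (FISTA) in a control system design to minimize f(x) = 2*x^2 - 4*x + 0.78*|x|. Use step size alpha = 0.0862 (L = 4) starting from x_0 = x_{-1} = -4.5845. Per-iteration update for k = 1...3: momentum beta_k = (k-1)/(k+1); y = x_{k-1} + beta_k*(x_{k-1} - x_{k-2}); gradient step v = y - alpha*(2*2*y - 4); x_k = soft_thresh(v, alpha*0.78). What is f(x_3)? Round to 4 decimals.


FISTA on f(x) = 2*x^2 - 4*x + 0.78*|x|
L = 4, alpha = 0.0862
Iteration 1: beta = 0.0, y = -4.5845 + 0.0*(-4.5845 + 4.5845) = -4.5845
  grad(y) = -22.338, v = y - alpha*grad = -2.659
  prox(v) = soft_thresh(-2.659, 0.0672) = -2.5917
Iteration 2: beta = 0.3333, y = -2.5917 + 0.3333*(-2.5917 + 4.5845) = -1.9275
  grad(y) = -11.7099, v = y - alpha*grad = -0.9181
  prox(v) = soft_thresh(-0.9181, 0.0672) = -0.8508
Iteration 3: beta = 0.5, y = -0.8508 + 0.5*(-0.8508 + 2.5917) = 0.0196
  grad(y) = -3.9216, v = y - alpha*grad = 0.3576
  prox(v) = soft_thresh(0.3576, 0.0672) = 0.2904
f(x_3) = 2*0.2904^2 - 4*0.2904 + 0.78*|0.2904| = -0.7664


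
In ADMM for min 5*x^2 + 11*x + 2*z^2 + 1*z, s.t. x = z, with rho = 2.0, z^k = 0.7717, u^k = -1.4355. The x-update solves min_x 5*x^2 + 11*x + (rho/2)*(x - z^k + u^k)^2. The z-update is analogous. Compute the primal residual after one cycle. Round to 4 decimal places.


ADMM iteration with rho = 2.0, z^k = 0.7717, u^k = -1.4355
Step 1: x-update.
Minimize 5*x^2 + 11*x + (2.0/2)*(x - 0.7717 - 1.4355)^2
FOC: (2*5 + 2.0)*x = -11 + 2.0*(0.7717 + 1.4355)
x^{k+1} = -0.5488
Step 2: z-update.
Minimize 2*z^2 + 1*z + (2.0/2)*(-0.5488 - z - 1.4355)^2
FOC: (2*2 + 2.0)*z = -1 + 2.0*(-0.5488 - 1.4355)
z^{k+1} = -0.8281
Step 3: u-update.
u^{k+1} = -1.4355 - 0.5488 + 0.8281 = -1.1562
Step 4: Primal residual = |-0.5488 + 0.8281| = 0.2793


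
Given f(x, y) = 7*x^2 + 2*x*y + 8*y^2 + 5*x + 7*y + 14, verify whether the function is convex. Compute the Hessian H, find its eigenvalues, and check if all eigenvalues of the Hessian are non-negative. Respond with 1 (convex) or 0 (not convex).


The Hessian of f(x,y) = 7*x^2 + 2*x*y + 8*y^2 + 5*x + 7*y + 14 is:
H = [[14, 2], [2, 16]]
Trace = 14 + 16 = 30
Determinant = 14*16 - (2)^2 = 220
Discriminant = (30)^2 - 4*220 = 20.0
Eigenvalues: lambda_1 = 12.7639, lambda_2 = 17.2361
The function is convex.

1


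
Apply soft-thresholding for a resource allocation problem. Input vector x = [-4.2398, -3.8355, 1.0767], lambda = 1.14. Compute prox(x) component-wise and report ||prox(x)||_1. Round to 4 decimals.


Soft-thresholding with lambda = 1.14:
prox(-4.2398) = sign(-4.2398)*max(|-4.2398| - 1.14, 0) = -3.0998
prox(-3.8355) = sign(-3.8355)*max(|-3.8355| - 1.14, 0) = -2.6955
prox(1.0767) = sign(1.0767)*max(|1.0767| - 1.14, 0) = 0.0
prox(x) = [-3.0998, -2.6955, 0.0]
||prox(x)||_1 = 3.0998 + 2.6955 + 0.0 = 5.7953


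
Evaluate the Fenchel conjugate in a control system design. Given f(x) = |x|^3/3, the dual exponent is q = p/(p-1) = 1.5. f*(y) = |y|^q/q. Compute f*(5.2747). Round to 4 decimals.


The conjugate exponent q satisfies 1/p + 1/q = 1.
p = 3, so q = 3/(3 - 1) = 1.5
|y|^q = 5.2747^1.5 = 12.1143
f*(5.2747) = 12.1143 / 1.5 = 8.0762


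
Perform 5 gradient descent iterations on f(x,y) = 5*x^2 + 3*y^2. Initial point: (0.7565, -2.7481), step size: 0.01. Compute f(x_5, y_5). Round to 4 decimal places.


Gradient descent on f(x,y) = 5*x^2 + 3*y^2.
Starting point: (0.7565, -2.7481), alpha = 0.01
Step 1: grad_x = 2*5*0.7565 = 7.565, grad_y = 2*3*-2.7481 = -16.4886
  x_1 = 0.7565 - 0.01*7.565 = 0.6809
  y_1 = -2.7481 - 0.01*-16.4886 = -2.5832
Step 2: grad_x = 2*5*0.6809 = 6.8085, grad_y = 2*3*-2.5832 = -15.4993
  x_2 = 0.6809 - 0.01*6.8085 = 0.6128
  y_2 = -2.5832 - 0.01*-15.4993 = -2.4282
Step 3: grad_x = 2*5*0.6128 = 6.1277, grad_y = 2*3*-2.4282 = -14.5693
  x_3 = 0.6128 - 0.01*6.1277 = 0.5515
  y_3 = -2.4282 - 0.01*-14.5693 = -2.2825
Step 4: grad_x = 2*5*0.5515 = 5.5149, grad_y = 2*3*-2.2825 = -13.6952
  x_4 = 0.5515 - 0.01*5.5149 = 0.4963
  y_4 = -2.2825 - 0.01*-13.6952 = -2.1456
Step 5: grad_x = 2*5*0.4963 = 4.9634, grad_y = 2*3*-2.1456 = -12.8735
  x_5 = 0.4963 - 0.01*4.9634 = 0.4467
  y_5 = -2.1456 - 0.01*-12.8735 = -2.0168
f(0.4467, -2.0168) = 5*0.4467^2 + 3*(-2.0168)^2 = 13.2007


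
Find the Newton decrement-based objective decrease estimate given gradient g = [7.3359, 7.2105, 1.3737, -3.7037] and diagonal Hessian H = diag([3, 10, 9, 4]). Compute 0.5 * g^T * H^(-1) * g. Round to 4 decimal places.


Step 1: H is diagonal, so H^(-1) * g = [2.4453, 0.7211, 0.1526, -0.9259].
Step 2: g^T H^(-1) g = sum_i g_i^2 / H_ii
  = (7.3359)^2/3 + (7.2105)^2/10 + (1.3737)^2/9 + (-3.7037)^2/4
  = 17.9385 + 5.1991 + 0.2097 + 3.4293 = 26.7766
Step 3: Objective decrease = 0.5 * g^T H^(-1) g = 13.3883


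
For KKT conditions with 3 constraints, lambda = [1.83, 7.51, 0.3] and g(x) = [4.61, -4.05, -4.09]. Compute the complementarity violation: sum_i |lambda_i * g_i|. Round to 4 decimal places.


KKT complementary slackness check:
lambda_1 * g_1 = 1.83 * 4.61 = 8.4363
lambda_2 * g_2 = 7.51 * -4.05 = -30.4155
lambda_3 * g_3 = 0.3 * -4.09 = -1.227
Total violation = 8.4363 + 30.4155 + 1.227 = 40.0788


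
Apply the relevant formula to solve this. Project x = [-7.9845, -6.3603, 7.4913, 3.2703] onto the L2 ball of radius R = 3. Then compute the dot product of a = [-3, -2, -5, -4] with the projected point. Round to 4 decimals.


Step 1: Compute ||x|| (intermediates to 6 decimals).
||x|| = sqrt((-7.9845)^2 + (-6.3603)^2 + 7.4913^2 + 3.2703^2) = 13.077465
Step 2: Project.
Since ||x|| > R, scale = R/||x|| = 3/13.077465 = 0.229402, proj(x) = scale * x
proj(x) = [-1.83166, -1.459066, 1.718519, 0.750213]
Step 3: Dot product.
a^T * proj(x) = -3*(-1.83166) - 2*(-1.459066) - 5*1.718519 - 4*0.750213 = -3.1803


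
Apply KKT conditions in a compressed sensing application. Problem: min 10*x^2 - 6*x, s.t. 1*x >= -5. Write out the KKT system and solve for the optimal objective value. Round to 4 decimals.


Step 1: Try lambda = 0 (constraint inactive).
Stationarity: 2*10*x - 6 = 0
x* = 6/(2*10) = 0.3
Check constraint: 1*0.3 = 0.3 >= -5 -- satisfied.
Step 2: Compute optimal value.
f(x*) = 10*0.3^2 - 6*0.3 = -0.9


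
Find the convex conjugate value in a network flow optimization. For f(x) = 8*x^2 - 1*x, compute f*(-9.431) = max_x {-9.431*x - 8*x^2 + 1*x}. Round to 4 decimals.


f*(y) = sup_x {y*x - a*x^2 - b*x} = sup_x {(y-b)*x - a*x^2}
FOC: (y - b) - 2a*x = 0 => x* = (y - b)/(2a)
x* = (-9.431 + 1)/(2*8) = -0.5269
f*(-9.431) = (y-b)^2/(4a) = (-9.431 + 1)^2/(4*8)
= 71.0818/32 = 2.2213


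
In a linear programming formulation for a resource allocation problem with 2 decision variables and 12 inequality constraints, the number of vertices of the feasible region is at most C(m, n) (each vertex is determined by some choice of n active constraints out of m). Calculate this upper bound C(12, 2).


Each vertex corresponds to some choice of n active constraints out of m, so the number of vertices is at most C(m, n) = m! / (n!(m-n)!).
m = 12, n = 2
Numerator: 12 * 11
Denominator: 2! = 2
C(12, 2) = 66


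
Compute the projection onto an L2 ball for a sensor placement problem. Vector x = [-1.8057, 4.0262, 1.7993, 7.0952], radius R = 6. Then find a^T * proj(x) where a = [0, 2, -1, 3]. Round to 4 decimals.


Step 1: Compute ||x|| (intermediates to 6 decimals).
||x|| = sqrt((-1.8057)^2 + 4.0262^2 + 1.7993^2 + 7.0952^2) = 8.54694
Step 2: Project.
Since ||x|| > R, scale = R/||x|| = 6/8.54694 = 0.702006, proj(x) = scale * x
proj(x) = [-1.267612, 2.826417, 1.263119, 4.980873]
Step 3: Dot product.
a^T * proj(x) = 0*(-1.267612) + 2*2.826417 - 1*1.263119 + 3*4.980873 = 19.3323


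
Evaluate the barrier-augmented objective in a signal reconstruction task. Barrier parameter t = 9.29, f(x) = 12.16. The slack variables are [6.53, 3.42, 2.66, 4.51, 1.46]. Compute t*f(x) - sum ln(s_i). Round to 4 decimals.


Step 1: Compute log-barrier.
ln values: [1.8764, 1.2296, 0.9783, 1.5063, 0.3784]
phi = -(1.8764 + 1.2296 + 0.9783 + 1.5063 + 0.3784) = -5.9691
Step 2: Compute augmented objective.
t*f(x) = 9.29*12.16 = 112.9664
Total = 112.9664 - 5.9691 = 106.9973


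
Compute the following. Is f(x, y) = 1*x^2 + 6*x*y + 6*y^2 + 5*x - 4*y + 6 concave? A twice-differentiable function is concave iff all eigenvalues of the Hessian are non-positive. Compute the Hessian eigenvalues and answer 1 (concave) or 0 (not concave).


The Hessian of f(x,y) = 1*x^2 + 6*x*y + 6*y^2 + 5*x - 4*y + 6 is:
H = [[2, 6], [6, 12]]
Trace = 2 + 12 = 14
Determinant = 2*12 - (6)^2 = -12
Discriminant = (14)^2 - 4*-12 = 244.0
Eigenvalues: lambda_1 = -0.8102, lambda_2 = 14.8102
The function is not concave.

0


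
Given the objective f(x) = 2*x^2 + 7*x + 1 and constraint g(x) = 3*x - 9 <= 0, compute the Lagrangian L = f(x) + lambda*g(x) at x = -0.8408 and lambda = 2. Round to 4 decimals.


Step 1: Evaluate f(x).
f(-0.8408) = 2*(-0.8408)^2 + 7*(-0.8408) + 1 = -3.4717
Step 2: Evaluate g(x).
g(-0.8408) = 3*-0.8408 - 9 = -11.5224
Step 3: Compute Lagrangian.
L = -3.4717 + 2*-11.5224 = -26.5165


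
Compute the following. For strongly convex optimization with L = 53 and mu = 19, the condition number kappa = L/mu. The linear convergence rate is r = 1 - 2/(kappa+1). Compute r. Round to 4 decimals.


Step 1: Compute the condition number.
kappa = L/mu = 53/19 = 2.7895
Step 2: Compute the convergence rate.
r = 1 - 2/(kappa + 1) = 1 - 2*mu/(L + mu) = (L - mu)/(L + mu) = 34/72 = 0.4722


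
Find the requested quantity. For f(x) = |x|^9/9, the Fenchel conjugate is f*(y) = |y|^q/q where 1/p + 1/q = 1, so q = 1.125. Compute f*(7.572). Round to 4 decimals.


The conjugate exponent q satisfies 1/p + 1/q = 1.
p = 9, so q = 9/(9 - 1) = 1.125
|y|^q = 7.572^1.125 = 9.7524
f*(7.572) = 9.7524 / 1.125 = 8.6688


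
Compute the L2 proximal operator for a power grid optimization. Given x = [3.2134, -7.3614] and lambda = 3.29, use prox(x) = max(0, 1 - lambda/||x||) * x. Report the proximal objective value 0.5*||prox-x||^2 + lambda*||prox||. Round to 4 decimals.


Step 1: Compute ||x||.
||x|| = 8.0322
Step 2: Compute scaling factor.
scale = max(0, 1 - 3.29/8.0322) = 0.5904
Step 3: prox(x) = [1.8972, -4.3462]
||prox(x)|| = 4.7422
Step 4: Proximal objective.
0.5*||prox-x||^2 = 5.4121
lambda*||prox|| = 15.6018
Total = 21.0139


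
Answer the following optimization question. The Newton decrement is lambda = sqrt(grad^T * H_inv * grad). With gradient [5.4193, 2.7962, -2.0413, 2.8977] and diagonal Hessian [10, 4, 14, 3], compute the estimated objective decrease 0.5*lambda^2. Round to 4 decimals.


Step 1: H is diagonal, so H^(-1) * g = [0.5419, 0.6991, -0.1458, 0.9659].
Step 2: g^T H^(-1) g = sum_i g_i^2 / H_ii
  = (5.4193)^2/10 + (2.7962)^2/4 + (-2.0413)^2/14 + (2.8977)^2/3
  = 2.9369 + 1.9547 + 0.2976 + 2.7989 = 7.9881
Step 3: Objective decrease = 0.5 * g^T H^(-1) g = 3.994


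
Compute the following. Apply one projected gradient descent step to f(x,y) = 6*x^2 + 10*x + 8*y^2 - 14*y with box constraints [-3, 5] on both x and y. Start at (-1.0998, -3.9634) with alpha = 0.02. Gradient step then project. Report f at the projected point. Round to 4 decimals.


Step 1: Compute gradient at (-1.0998, -3.9634).
grad_x = 2*6*-1.0998 + 10 = -3.1976
grad_y = 2*8*-3.9634 - 14 = -77.4144
Step 2: Gradient step.
x_raw = -1.0998 - 0.02*-3.1976 = -1.0358
y_raw = -3.9634 - 0.02*-77.4144 = -2.4151
Step 3: Project onto [-3, 5].
x_proj = clip(-1.0358) = -1.0358
y_proj = clip(-2.4151) = -2.4151
Step 4: Evaluate f.
f(-1.0358, -2.4151) = 76.5531


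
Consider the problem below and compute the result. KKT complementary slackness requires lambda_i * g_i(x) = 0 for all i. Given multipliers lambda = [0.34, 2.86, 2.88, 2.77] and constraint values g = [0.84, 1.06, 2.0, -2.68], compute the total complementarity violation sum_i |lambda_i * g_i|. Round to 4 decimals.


KKT complementary slackness check:
lambda_1 * g_1 = 0.34 * 0.84 = 0.2856
lambda_2 * g_2 = 2.86 * 1.06 = 3.0316
lambda_3 * g_3 = 2.88 * 2.0 = 5.76
lambda_4 * g_4 = 2.77 * -2.68 = -7.4236
Total violation = 0.2856 + 3.0316 + 5.76 + 7.4236 = 16.5008


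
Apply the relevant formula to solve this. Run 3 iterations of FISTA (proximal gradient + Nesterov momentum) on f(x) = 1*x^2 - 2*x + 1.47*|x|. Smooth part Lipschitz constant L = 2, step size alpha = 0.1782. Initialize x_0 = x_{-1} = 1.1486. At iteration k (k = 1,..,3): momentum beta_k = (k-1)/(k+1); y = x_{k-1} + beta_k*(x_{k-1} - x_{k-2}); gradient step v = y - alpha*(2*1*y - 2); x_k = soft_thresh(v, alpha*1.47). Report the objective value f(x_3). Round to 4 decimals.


FISTA on f(x) = 1*x^2 - 2*x + 1.47*|x|
L = 2, alpha = 0.1782
Iteration 1: beta = 0.0, y = 1.1486 + 0.0*(1.1486 - 1.1486) = 1.1486
  grad(y) = 0.2972, v = y - alpha*grad = 1.0956
  prox(v) = soft_thresh(1.0956, 0.262) = 0.8337
Iteration 2: beta = 0.3333, y = 0.8337 + 0.3333*(0.8337 - 1.1486) = 0.7287
  grad(y) = -0.5426, v = y - alpha*grad = 0.8254
  prox(v) = soft_thresh(0.8254, 0.262) = 0.5634
Iteration 3: beta = 0.5, y = 0.5634 + 0.5*(0.5634 - 0.8337) = 0.4283
  grad(y) = -1.1433, v = y - alpha*grad = 0.6321
  prox(v) = soft_thresh(0.6321, 0.262) = 0.3701
f(x_3) = 1*0.3701^2 - 2*0.3701 + 1.47*|0.3701| = -0.0592


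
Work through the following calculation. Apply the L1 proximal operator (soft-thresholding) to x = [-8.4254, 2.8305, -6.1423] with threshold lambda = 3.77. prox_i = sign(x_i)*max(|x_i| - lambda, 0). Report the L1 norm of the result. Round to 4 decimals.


Soft-thresholding with lambda = 3.77:
prox(-8.4254) = sign(-8.4254)*max(|-8.4254| - 3.77, 0) = -4.6554
prox(2.8305) = sign(2.8305)*max(|2.8305| - 3.77, 0) = 0.0
prox(-6.1423) = sign(-6.1423)*max(|-6.1423| - 3.77, 0) = -2.3723
prox(x) = [-4.6554, 0.0, -2.3723]
||prox(x)||_1 = 4.6554 + 0.0 + 2.3723 = 7.0277


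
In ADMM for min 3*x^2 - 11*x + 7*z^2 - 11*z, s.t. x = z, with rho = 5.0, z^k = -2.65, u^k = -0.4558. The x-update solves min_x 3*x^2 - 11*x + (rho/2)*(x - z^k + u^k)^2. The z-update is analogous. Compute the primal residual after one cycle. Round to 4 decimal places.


ADMM iteration with rho = 5.0, z^k = -2.65, u^k = -0.4558
Step 1: x-update.
Minimize 3*x^2 - 11*x + (5.0/2)*(x + 2.65 - 0.4558)^2
FOC: (2*3 + 5.0)*x = 11 + 5.0*(-2.65 + 0.4558)
x^{k+1} = 0.0026
Step 2: z-update.
Minimize 7*z^2 - 11*z + (5.0/2)*(0.0026 - z - 0.4558)^2
FOC: (2*7 + 5.0)*z = 11 + 5.0*(0.0026 - 0.4558)
z^{k+1} = 0.4597
Step 3: u-update.
u^{k+1} = -0.4558 + 0.0026 - 0.4597 = -0.9129
Step 4: Primal residual = |0.0026 - 0.4597| = 0.4571


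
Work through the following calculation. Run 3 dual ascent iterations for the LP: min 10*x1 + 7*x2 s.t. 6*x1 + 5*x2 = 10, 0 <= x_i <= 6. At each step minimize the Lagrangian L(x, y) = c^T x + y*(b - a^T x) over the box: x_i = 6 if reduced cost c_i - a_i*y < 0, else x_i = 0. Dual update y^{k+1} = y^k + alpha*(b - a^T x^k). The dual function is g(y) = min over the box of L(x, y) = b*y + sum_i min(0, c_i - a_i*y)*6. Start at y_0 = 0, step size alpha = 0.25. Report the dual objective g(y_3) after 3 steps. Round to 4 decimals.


Dual ascent for LP: min 10*x1 + 7*x2, 6*x1 + 5*x2 = 10, 0 <= x_i <= 6
Step 1: y^k = 0.0, reduced costs: (10.0, 7.0)
  x^k = (0.0, 0.0), subgradient = b - a^T x = 10.0
  y^{k+1} = 0.0 + 0.25*10.0 = 2.5
Step 2: y^k = 2.5, reduced costs: (-5.0, -5.5)
  x^k = (6.0, 6.0), subgradient = b - a^T x = -56.0
  y^{k+1} = 2.5 + 0.25*-56.0 = -11.5
Step 3: y^k = -11.5, reduced costs: (79.0, 64.5)
  x^k = (0.0, 0.0), subgradient = b - a^T x = 10.0
  y^{k+1} = -11.5 + 0.25*10.0 = -9.0
Dual objective at y_3 = -9.0: reduced costs (64.0, 52.0), box minimizer x = (0.0, 0.0)
g(y_3) = b*y + (c1 - a1*y)*x1 + (c2 - a2*y)*x2 = 10*(-9.0) + 64.0*0.0 + 52.0*0.0 = -90.0 + 0.0 + 0.0 = -90.0


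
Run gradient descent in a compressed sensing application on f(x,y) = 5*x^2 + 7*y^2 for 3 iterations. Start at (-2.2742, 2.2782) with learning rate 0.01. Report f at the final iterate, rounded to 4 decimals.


Gradient descent on f(x,y) = 5*x^2 + 7*y^2.
Starting point: (-2.2742, 2.2782), alpha = 0.01
Step 1: grad_x = 2*5*-2.2742 = -22.742, grad_y = 2*7*2.2782 = 31.8948
  x_1 = -2.2742 - 0.01*-22.742 = -2.0468
  y_1 = 2.2782 - 0.01*31.8948 = 1.9593
Step 2: grad_x = 2*5*-2.0468 = -20.4678, grad_y = 2*7*1.9593 = 27.4295
  x_2 = -2.0468 - 0.01*-20.4678 = -1.8421
  y_2 = 1.9593 - 0.01*27.4295 = 1.685
Step 3: grad_x = 2*5*-1.8421 = -18.421, grad_y = 2*7*1.685 = 23.5894
  x_3 = -1.8421 - 0.01*-18.421 = -1.6579
  y_3 = 1.685 - 0.01*23.5894 = 1.4491
f(-1.6579, 1.4491) = 5*(-1.6579)^2 + 7*1.4491^2 = 28.4415


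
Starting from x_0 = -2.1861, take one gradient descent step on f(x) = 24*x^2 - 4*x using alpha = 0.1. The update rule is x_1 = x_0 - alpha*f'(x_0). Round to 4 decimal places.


We compute the gradient at x_0 and apply the update.
f'(x) = 48*x - 4
f'(-2.1861) = 48*-2.1861 - 4 = -108.9328
x_1 = -2.1861 - 0.1*-108.9328 = 8.7072


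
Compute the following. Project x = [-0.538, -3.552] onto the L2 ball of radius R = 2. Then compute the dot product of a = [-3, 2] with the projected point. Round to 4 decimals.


Step 1: Compute ||x|| (intermediates to 6 decimals).
||x|| = sqrt((-0.538)^2 + (-3.552)^2) = 3.592513
Step 2: Project.
Since ||x|| > R, scale = R/||x|| = 2/3.592513 = 0.556713, proj(x) = scale * x
proj(x) = [-0.299512, -1.977445]
Step 3: Dot product.
a^T * proj(x) = -3*(-0.299512) + 2*(-1.977445) = -3.0564


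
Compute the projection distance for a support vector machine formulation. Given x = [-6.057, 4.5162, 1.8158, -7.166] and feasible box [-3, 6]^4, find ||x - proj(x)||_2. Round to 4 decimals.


Project each component onto [-3, 6].
clip(-6.057) = -3.0, clip(4.5162) = 4.5162, clip(1.8158) = 1.8158, clip(-7.166) = -3.0
Projection = [-3.0, 4.5162, 1.8158, -3.0]
Squared diffs: [9.3452, 0.0, 0.0, 17.3556]
Distance = sqrt(26.7008) = 5.1673


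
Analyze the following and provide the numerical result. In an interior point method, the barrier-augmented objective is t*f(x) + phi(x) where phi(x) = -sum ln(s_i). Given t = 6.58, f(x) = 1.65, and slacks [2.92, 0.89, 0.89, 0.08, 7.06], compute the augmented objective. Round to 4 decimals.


Step 1: Compute log-barrier.
ln values: [1.0716, -0.1165, -0.1165, -2.5257, 1.9544]
phi = -(1.0716 - 0.1165 - 0.1165 - 2.5257 + 1.9544) = -0.2672
Step 2: Compute augmented objective.
t*f(x) = 6.58*1.65 = 10.857
Total = 10.857 - 0.2672 = 10.5898


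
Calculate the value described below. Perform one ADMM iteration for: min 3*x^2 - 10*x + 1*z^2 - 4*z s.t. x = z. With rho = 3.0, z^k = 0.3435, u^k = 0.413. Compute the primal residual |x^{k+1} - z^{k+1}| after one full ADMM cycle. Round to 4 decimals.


ADMM iteration with rho = 3.0, z^k = 0.3435, u^k = 0.413
Step 1: x-update.
Minimize 3*x^2 - 10*x + (3.0/2)*(x - 0.3435 + 0.413)^2
FOC: (2*3 + 3.0)*x = 10 + 3.0*(0.3435 - 0.413)
x^{k+1} = 1.0879
Step 2: z-update.
Minimize 1*z^2 - 4*z + (3.0/2)*(1.0879 - z + 0.413)^2
FOC: (2*1 + 3.0)*z = 4 + 3.0*(1.0879 + 0.413)
z^{k+1} = 1.7006
Step 3: u-update.
u^{k+1} = 0.413 + 1.0879 - 1.7006 = -0.1996
Step 4: Primal residual = |1.0879 - 1.7006| = 0.6126


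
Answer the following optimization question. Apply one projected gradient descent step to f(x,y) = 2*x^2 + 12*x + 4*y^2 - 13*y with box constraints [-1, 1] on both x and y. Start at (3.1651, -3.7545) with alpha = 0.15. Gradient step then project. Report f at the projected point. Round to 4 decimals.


Step 1: Compute gradient at (3.1651, -3.7545).
grad_x = 2*2*3.1651 + 12 = 24.6604
grad_y = 2*4*-3.7545 - 13 = -43.036
Step 2: Gradient step.
x_raw = 3.1651 - 0.15*24.6604 = -0.534
y_raw = -3.7545 - 0.15*-43.036 = 2.7009
Step 3: Project onto [-1, 1].
x_proj = clip(-0.534) = -0.534
y_proj = clip(2.7009) = 1.0
Step 4: Evaluate f.
f(-0.534, 1.0) = -14.8373


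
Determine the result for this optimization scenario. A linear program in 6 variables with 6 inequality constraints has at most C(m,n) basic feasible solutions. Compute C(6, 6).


Each vertex corresponds to some choice of n active constraints out of m, so the number of vertices is at most C(m, n) = m! / (n!(m-n)!).
m = 6, n = 6
Numerator: 6 * 5 * 4 * 3 * 2 * 1
Denominator: 6! = 720
C(6, 6) = 1


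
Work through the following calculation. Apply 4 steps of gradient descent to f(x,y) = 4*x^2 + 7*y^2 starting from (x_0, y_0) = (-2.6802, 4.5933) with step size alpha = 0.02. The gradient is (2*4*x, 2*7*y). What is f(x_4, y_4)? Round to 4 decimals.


Gradient descent on f(x,y) = 4*x^2 + 7*y^2.
Starting point: (-2.6802, 4.5933), alpha = 0.02
Step 1: grad_x = 2*4*-2.6802 = -21.4416, grad_y = 2*7*4.5933 = 64.3062
  x_1 = -2.6802 - 0.02*-21.4416 = -2.2514
  y_1 = 4.5933 - 0.02*64.3062 = 3.3072
Step 2: grad_x = 2*4*-2.2514 = -18.0109, grad_y = 2*7*3.3072 = 46.3005
  x_2 = -2.2514 - 0.02*-18.0109 = -1.8911
  y_2 = 3.3072 - 0.02*46.3005 = 2.3812
Step 3: grad_x = 2*4*-1.8911 = -15.1292, grad_y = 2*7*2.3812 = 33.3363
  x_3 = -1.8911 - 0.02*-15.1292 = -1.5886
  y_3 = 2.3812 - 0.02*33.3363 = 1.7144
Step 4: grad_x = 2*4*-1.5886 = -12.7085, grad_y = 2*7*1.7144 = 24.0022
  x_4 = -1.5886 - 0.02*-12.7085 = -1.3344
  y_4 = 1.7144 - 0.02*24.0022 = 1.2344
f(-1.3344, 1.2344) = 4*(-1.3344)^2 + 7*1.2344^2 = 17.7886


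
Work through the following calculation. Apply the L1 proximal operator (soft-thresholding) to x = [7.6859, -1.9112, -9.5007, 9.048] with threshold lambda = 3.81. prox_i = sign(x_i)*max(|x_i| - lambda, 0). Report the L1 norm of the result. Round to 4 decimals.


Soft-thresholding with lambda = 3.81:
prox(7.6859) = sign(7.6859)*max(|7.6859| - 3.81, 0) = 3.8759
prox(-1.9112) = sign(-1.9112)*max(|-1.9112| - 3.81, 0) = 0.0
prox(-9.5007) = sign(-9.5007)*max(|-9.5007| - 3.81, 0) = -5.6907
prox(9.048) = sign(9.048)*max(|9.048| - 3.81, 0) = 5.238
prox(x) = [3.8759, 0.0, -5.6907, 5.238]
||prox(x)||_1 = 3.8759 + 0.0 + 5.6907 + 5.238 = 14.8046


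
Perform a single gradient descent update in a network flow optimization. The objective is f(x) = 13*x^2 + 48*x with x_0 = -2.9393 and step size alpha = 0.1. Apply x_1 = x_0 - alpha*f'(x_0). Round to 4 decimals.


We compute the gradient at x_0 and apply the update.
f'(x) = 26*x + 48
f'(-2.9393) = 26*-2.9393 + 48 = -28.4218
x_1 = -2.9393 - 0.1*-28.4218 = -0.0971


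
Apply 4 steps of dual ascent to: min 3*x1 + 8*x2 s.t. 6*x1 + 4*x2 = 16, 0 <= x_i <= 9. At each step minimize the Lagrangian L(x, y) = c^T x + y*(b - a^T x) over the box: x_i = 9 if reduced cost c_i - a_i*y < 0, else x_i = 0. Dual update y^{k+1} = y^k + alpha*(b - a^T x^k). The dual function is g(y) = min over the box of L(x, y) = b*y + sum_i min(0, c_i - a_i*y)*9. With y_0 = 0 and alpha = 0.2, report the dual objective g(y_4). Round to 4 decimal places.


Dual ascent for LP: min 3*x1 + 8*x2, 6*x1 + 4*x2 = 16, 0 <= x_i <= 9
Step 1: y^k = 0.0, reduced costs: (3.0, 8.0)
  x^k = (0.0, 0.0), subgradient = b - a^T x = 16.0
  y^{k+1} = 0.0 + 0.2*16.0 = 3.2
Step 2: y^k = 3.2, reduced costs: (-16.2, -4.8)
  x^k = (9.0, 9.0), subgradient = b - a^T x = -74.0
  y^{k+1} = 3.2 + 0.2*-74.0 = -11.6
Step 3: y^k = -11.6, reduced costs: (72.6, 54.4)
  x^k = (0.0, 0.0), subgradient = b - a^T x = 16.0
  y^{k+1} = -11.6 + 0.2*16.0 = -8.4
Step 4: y^k = -8.4, reduced costs: (53.4, 41.6)
  x^k = (0.0, 0.0), subgradient = b - a^T x = 16.0
  y^{k+1} = -8.4 + 0.2*16.0 = -5.2
Dual objective at y_4 = -5.2: reduced costs (34.2, 28.8), box minimizer x = (0.0, 0.0)
g(y_4) = b*y + (c1 - a1*y)*x1 + (c2 - a2*y)*x2 = 16*(-5.2) + 34.2*0.0 + 28.8*0.0 = -83.2 + 0.0 + 0.0 = -83.2


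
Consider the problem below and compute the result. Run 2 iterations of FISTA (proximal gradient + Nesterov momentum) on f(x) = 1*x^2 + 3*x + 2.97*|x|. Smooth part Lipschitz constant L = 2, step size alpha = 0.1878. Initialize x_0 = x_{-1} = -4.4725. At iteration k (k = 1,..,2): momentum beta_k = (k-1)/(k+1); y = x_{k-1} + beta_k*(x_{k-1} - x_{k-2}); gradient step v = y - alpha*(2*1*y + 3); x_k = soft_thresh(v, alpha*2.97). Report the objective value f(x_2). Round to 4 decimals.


FISTA on f(x) = 1*x^2 + 3*x + 2.97*|x|
L = 2, alpha = 0.1878
Iteration 1: beta = 0.0, y = -4.4725 + 0.0*(-4.4725 + 4.4725) = -4.4725
  grad(y) = -5.945, v = y - alpha*grad = -3.356
  prox(v) = soft_thresh(-3.356, 0.5578) = -2.7983
Iteration 2: beta = 0.3333, y = -2.7983 + 0.3333*(-2.7983 + 4.4725) = -2.2402
  grad(y) = -1.4804, v = y - alpha*grad = -1.9622
  prox(v) = soft_thresh(-1.9622, 0.5578) = -1.4044
f(x_2) = 1*(-1.4044)^2 + 3*(-1.4044) + 2.97*|-1.4044| = 1.9302


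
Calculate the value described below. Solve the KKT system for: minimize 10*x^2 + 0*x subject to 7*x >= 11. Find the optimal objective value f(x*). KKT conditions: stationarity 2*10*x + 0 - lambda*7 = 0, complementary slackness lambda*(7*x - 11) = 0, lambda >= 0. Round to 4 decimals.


Step 1: Try lambda = 0 (constraint inactive).
x_unc = 0/(2*10) = 0.0
Check: 7*0.0 = 0.0 < 11 -- violated!
Step 2: Constraint must be active: 7*x = 11
x* = 11/7 = 1.5714 (rounded; the exact value 11/7 is used below)
lambda = (2*10*(11/7) + 0)/7 = 4.4898
Step 3: Compute optimal value.
f(x*) = 10*(11/7)^2 + 0*(11/7) = 24.6939


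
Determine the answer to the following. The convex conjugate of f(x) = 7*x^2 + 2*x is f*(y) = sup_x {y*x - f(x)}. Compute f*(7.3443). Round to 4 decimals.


f*(y) = sup_x {y*x - a*x^2 - b*x} = sup_x {(y-b)*x - a*x^2}
FOC: (y - b) - 2a*x = 0 => x* = (y - b)/(2a)
x* = (7.3443 - 2)/(2*7) = 0.3817
f*(7.3443) = (y-b)^2/(4a) = (7.3443 - 2)^2/(4*7)
= 28.5615/28 = 1.0201


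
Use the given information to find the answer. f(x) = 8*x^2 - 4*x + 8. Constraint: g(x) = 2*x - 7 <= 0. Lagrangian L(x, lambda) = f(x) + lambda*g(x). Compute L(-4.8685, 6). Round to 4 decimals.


Step 1: Evaluate f(x).
f(-4.8685) = 8*(-4.8685)^2 - 4*(-4.8685) + 8 = 217.0923
Step 2: Evaluate g(x).
g(-4.8685) = 2*-4.8685 - 7 = -16.737
Step 3: Compute Lagrangian.
L = 217.0923 + 6*-16.737 = 116.6703


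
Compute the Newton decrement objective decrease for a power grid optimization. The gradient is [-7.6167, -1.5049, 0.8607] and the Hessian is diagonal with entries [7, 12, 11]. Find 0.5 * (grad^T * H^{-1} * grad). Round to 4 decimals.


Step 1: H is diagonal, so H^(-1) * g = [-1.0881, -0.1254, 0.0782].
Step 2: g^T H^(-1) g = sum_i g_i^2 / H_ii
  = (-7.6167)^2/7 + (-1.5049)^2/12 + (0.8607)^2/11
  = 8.2877 + 0.1887 + 0.0673 = 8.5438
Step 3: Objective decrease = 0.5 * g^T H^(-1) g = 4.2719


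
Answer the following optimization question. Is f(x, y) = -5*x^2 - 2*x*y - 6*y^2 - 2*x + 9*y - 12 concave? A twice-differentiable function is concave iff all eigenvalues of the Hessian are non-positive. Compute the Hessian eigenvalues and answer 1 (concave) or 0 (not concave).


The Hessian of f(x,y) = -5*x^2 - 2*x*y - 6*y^2 - 2*x + 9*y - 12 is:
H = [[-10, -2], [-2, -12]]
Trace = -10 - 12 = -22
Determinant = -10*-12 - (-2)^2 = 116
Discriminant = (-22)^2 - 4*116 = 20.0
Eigenvalues: lambda_1 = -13.2361, lambda_2 = -8.7639
The function is concave.

1


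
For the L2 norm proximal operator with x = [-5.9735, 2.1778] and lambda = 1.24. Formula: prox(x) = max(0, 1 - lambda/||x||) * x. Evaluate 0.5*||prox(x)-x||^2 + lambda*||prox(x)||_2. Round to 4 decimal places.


Step 1: Compute ||x||.
||x|| = 6.3581
Step 2: Compute scaling factor.
scale = max(0, 1 - 1.24/6.3581) = 0.805
Step 3: prox(x) = [-4.8085, 1.7531]
||prox(x)|| = 5.1181
Step 4: Proximal objective.
0.5*||prox-x||^2 = 0.7688
lambda*||prox|| = 6.3464
Total = 7.1153


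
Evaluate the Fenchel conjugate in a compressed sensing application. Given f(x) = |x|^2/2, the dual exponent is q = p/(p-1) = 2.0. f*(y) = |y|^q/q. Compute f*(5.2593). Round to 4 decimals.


The conjugate exponent q satisfies 1/p + 1/q = 1.
p = 2, so q = 2/(2 - 1) = 2.0
|y|^q = 5.2593^2.0 = 27.6602
f*(5.2593) = 27.6602 / 2.0 = 13.8301


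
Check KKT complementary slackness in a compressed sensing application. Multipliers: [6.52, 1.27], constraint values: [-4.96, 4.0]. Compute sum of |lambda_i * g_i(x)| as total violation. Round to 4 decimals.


KKT complementary slackness check:
lambda_1 * g_1 = 6.52 * -4.96 = -32.3392
lambda_2 * g_2 = 1.27 * 4.0 = 5.08
Total violation = 32.3392 + 5.08 = 37.4192


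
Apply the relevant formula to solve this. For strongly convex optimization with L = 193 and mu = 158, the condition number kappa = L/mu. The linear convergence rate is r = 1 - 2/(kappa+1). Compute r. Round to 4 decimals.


Step 1: Compute the condition number.
kappa = L/mu = 193/158 = 1.2215
Step 2: Compute the convergence rate.
r = 1 - 2/(kappa + 1) = 1 - 2*mu/(L + mu) = (L - mu)/(L + mu) = 35/351 = 0.0997


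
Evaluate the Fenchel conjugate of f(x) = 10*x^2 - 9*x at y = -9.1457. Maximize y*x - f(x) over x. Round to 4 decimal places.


f*(y) = sup_x {y*x - a*x^2 - b*x} = sup_x {(y-b)*x - a*x^2}
FOC: (y - b) - 2a*x = 0 => x* = (y - b)/(2a)
x* = (-9.1457 + 9)/(2*10) = -0.0073
f*(-9.1457) = (y-b)^2/(4a) = (-9.1457 + 9)^2/(4*10)
= 0.0212/40 = 0.0005


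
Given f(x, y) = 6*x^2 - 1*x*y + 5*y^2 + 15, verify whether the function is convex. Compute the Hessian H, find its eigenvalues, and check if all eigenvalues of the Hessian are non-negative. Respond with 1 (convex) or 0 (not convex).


The Hessian of f(x,y) = 6*x^2 - 1*x*y + 5*y^2 + 15 is:
H = [[12, -1], [-1, 10]]
Trace = 12 + 10 = 22
Determinant = 12*10 - (-1)^2 = 119
Discriminant = (22)^2 - 4*119 = 8.0
Eigenvalues: lambda_1 = 9.5858, lambda_2 = 12.4142
The function is convex.

1


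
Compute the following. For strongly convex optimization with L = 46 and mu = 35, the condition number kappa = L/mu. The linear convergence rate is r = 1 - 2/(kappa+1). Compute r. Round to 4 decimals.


Step 1: Compute the condition number.
kappa = L/mu = 46/35 = 1.3143
Step 2: Compute the convergence rate.
r = 1 - 2/(kappa + 1) = 1 - 2*mu/(L + mu) = (L - mu)/(L + mu) = 11/81 = 0.1358


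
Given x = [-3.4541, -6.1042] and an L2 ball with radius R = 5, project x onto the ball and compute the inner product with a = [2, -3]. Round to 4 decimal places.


Step 1: Compute ||x|| (intermediates to 6 decimals).
||x|| = sqrt((-3.4541)^2 + (-6.1042)^2) = 7.013705
Step 2: Project.
Since ||x|| > R, scale = R/||x|| = 5/7.013705 = 0.71289, proj(x) = scale * x
proj(x) = [-2.462393, -4.351623]
Step 3: Dot product.
a^T * proj(x) = 2*(-2.462393) - 3*(-4.351623) = 8.1301


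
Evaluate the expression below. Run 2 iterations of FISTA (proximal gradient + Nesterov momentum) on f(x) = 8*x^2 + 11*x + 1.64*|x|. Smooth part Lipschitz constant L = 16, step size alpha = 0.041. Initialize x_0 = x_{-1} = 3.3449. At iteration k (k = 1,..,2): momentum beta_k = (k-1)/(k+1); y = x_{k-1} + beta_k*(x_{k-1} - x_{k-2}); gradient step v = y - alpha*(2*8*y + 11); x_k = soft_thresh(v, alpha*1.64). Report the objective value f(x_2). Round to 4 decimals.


FISTA on f(x) = 8*x^2 + 11*x + 1.64*|x|
L = 16, alpha = 0.041
Iteration 1: beta = 0.0, y = 3.3449 + 0.0*(3.3449 - 3.3449) = 3.3449
  grad(y) = 64.5184, v = y - alpha*grad = 0.6996
  prox(v) = soft_thresh(0.6996, 0.0672) = 0.6324
Iteration 2: beta = 0.3333, y = 0.6324 + 0.3333*(0.6324 - 3.3449) = -0.2718
  grad(y) = 6.6519, v = y - alpha*grad = -0.5445
  prox(v) = soft_thresh(-0.5445, 0.0672) = -0.4772
f(x_2) = 8*(-0.4772)^2 + 11*(-0.4772) + 1.64*|-0.4772| = -2.6449


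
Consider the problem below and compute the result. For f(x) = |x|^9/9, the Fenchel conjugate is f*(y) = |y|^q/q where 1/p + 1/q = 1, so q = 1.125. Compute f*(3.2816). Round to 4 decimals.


The conjugate exponent q satisfies 1/p + 1/q = 1.
p = 9, so q = 9/(9 - 1) = 1.125
|y|^q = 3.2816^1.125 = 3.8071
f*(3.2816) = 3.8071 / 1.125 = 3.3841


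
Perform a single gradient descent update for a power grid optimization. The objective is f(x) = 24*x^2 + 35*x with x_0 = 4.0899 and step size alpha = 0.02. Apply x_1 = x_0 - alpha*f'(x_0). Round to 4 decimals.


We compute the gradient at x_0 and apply the update.
f'(x) = 48*x + 35
f'(4.0899) = 48*4.0899 + 35 = 231.3152
x_1 = 4.0899 - 0.02*231.3152 = -0.5364


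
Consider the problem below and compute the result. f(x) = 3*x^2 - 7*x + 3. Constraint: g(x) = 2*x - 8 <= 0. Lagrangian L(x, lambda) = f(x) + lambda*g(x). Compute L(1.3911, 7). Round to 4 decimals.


Step 1: Evaluate f(x).
f(1.3911) = 3*1.3911^2 - 7*1.3911 + 3 = -0.9322
Step 2: Evaluate g(x).
g(1.3911) = 2*1.3911 - 8 = -5.2178
Step 3: Compute Lagrangian.
L = -0.9322 + 7*-5.2178 = -37.4568


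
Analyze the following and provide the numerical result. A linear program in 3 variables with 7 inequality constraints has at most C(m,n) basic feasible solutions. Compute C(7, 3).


Each vertex corresponds to some choice of n active constraints out of m, so the number of vertices is at most C(m, n) = m! / (n!(m-n)!).
m = 7, n = 3
Numerator: 7 * 6 * 5
Denominator: 3! = 6
C(7, 3) = 35


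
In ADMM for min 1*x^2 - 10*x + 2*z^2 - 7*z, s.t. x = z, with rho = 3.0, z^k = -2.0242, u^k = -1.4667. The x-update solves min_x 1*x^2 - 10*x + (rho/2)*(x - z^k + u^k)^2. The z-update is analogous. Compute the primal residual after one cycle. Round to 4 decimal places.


ADMM iteration with rho = 3.0, z^k = -2.0242, u^k = -1.4667
Step 1: x-update.
Minimize 1*x^2 - 10*x + (3.0/2)*(x + 2.0242 - 1.4667)^2
FOC: (2*1 + 3.0)*x = 10 + 3.0*(-2.0242 + 1.4667)
x^{k+1} = 1.6655
Step 2: z-update.
Minimize 2*z^2 - 7*z + (3.0/2)*(1.6655 - z - 1.4667)^2
FOC: (2*2 + 3.0)*z = 7 + 3.0*(1.6655 - 1.4667)
z^{k+1} = 1.0852
Step 3: u-update.
u^{k+1} = -1.4667 + 1.6655 - 1.0852 = -0.8864
Step 4: Primal residual = |1.6655 - 1.0852| = 0.5803


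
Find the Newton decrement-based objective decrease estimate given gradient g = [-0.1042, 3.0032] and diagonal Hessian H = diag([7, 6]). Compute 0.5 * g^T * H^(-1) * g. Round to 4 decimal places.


Step 1: H is diagonal, so H^(-1) * g = [-0.0149, 0.5005].
Step 2: g^T H^(-1) g = sum_i g_i^2 / H_ii
  = (-0.1042)^2/7 + (3.0032)^2/6
  = 0.0016 + 1.5032 = 1.5048
Step 3: Objective decrease = 0.5 * g^T H^(-1) g = 0.7524


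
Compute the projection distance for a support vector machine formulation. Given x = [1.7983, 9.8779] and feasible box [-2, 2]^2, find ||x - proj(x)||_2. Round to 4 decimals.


Project each component onto [-2, 2].
clip(1.7983) = 1.7983, clip(9.8779) = 2.0
Projection = [1.7983, 2.0]
Squared diffs: [0.0, 62.0613]
Distance = sqrt(62.0613) = 7.8779


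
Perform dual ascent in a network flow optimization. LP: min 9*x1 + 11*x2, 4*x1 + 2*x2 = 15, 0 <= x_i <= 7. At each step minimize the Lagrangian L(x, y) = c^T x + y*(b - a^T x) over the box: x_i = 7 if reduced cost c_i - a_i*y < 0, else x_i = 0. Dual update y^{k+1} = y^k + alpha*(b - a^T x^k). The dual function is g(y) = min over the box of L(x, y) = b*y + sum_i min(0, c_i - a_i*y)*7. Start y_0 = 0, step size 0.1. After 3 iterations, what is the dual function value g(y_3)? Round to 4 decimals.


Dual ascent for LP: min 9*x1 + 11*x2, 4*x1 + 2*x2 = 15, 0 <= x_i <= 7
Step 1: y^k = 0.0, reduced costs: (9.0, 11.0)
  x^k = (0.0, 0.0), subgradient = b - a^T x = 15.0
  y^{k+1} = 0.0 + 0.1*15.0 = 1.5
Step 2: y^k = 1.5, reduced costs: (3.0, 8.0)
  x^k = (0.0, 0.0), subgradient = b - a^T x = 15.0
  y^{k+1} = 1.5 + 0.1*15.0 = 3.0
Step 3: y^k = 3.0, reduced costs: (-3.0, 5.0)
  x^k = (7.0, 0.0), subgradient = b - a^T x = -13.0
  y^{k+1} = 3.0 + 0.1*-13.0 = 1.7
Dual objective at y_3 = 1.7: reduced costs (2.2, 7.6), box minimizer x = (0.0, 0.0)
g(y_3) = b*y + (c1 - a1*y)*x1 + (c2 - a2*y)*x2 = 15*1.7 + 2.2*0.0 + 7.6*0.0 = 25.5 + 0.0 + 0.0 = 25.5


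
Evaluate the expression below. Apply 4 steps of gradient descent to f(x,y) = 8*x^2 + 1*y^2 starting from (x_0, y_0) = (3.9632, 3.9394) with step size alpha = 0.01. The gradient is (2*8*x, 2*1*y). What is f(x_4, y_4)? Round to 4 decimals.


Gradient descent on f(x,y) = 8*x^2 + 1*y^2.
Starting point: (3.9632, 3.9394), alpha = 0.01
Step 1: grad_x = 2*8*3.9632 = 63.4112, grad_y = 2*1*3.9394 = 7.8788
  x_1 = 3.9632 - 0.01*63.4112 = 3.3291
  y_1 = 3.9394 - 0.01*7.8788 = 3.8606
Step 2: grad_x = 2*8*3.3291 = 53.2654, grad_y = 2*1*3.8606 = 7.7212
  x_2 = 3.3291 - 0.01*53.2654 = 2.7964
  y_2 = 3.8606 - 0.01*7.7212 = 3.7834
Step 3: grad_x = 2*8*2.7964 = 44.7429, grad_y = 2*1*3.7834 = 7.5668
  x_3 = 2.7964 - 0.01*44.7429 = 2.349
  y_3 = 3.7834 - 0.01*7.5668 = 3.7077
Step 4: grad_x = 2*8*2.349 = 37.5841, grad_y = 2*1*3.7077 = 7.4155
  x_4 = 2.349 - 0.01*37.5841 = 1.9732
  y_4 = 3.7077 - 0.01*7.4155 = 3.6336
f(1.9732, 3.6336) = 8*1.9732^2 + 1*3.6336^2 = 44.3499


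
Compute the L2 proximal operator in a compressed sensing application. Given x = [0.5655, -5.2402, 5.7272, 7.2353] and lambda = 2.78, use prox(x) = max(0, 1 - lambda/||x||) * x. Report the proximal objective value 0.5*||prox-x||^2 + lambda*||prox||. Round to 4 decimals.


Step 1: Compute ||x||.
||x|| = 10.6268
Step 2: Compute scaling factor.
scale = max(0, 1 - 2.78/10.6268) = 0.7384
Step 3: prox(x) = [0.4176, -3.8694, 4.229, 5.3425]
||prox(x)|| = 7.8468
Step 4: Proximal objective.
0.5*||prox-x||^2 = 3.8642
lambda*||prox|| = 21.8141
Total = 25.6784


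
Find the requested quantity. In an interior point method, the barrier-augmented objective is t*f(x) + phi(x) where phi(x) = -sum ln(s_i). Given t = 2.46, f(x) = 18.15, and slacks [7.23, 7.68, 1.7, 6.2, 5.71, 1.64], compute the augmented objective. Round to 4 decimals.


Step 1: Compute log-barrier.
ln values: [1.9782, 2.0386, 0.5306, 1.8245, 1.7422, 0.4947]
phi = -(1.9782 + 2.0386 + 0.5306 + 1.8245 + 1.7422 + 0.4947) = -8.609
Step 2: Compute augmented objective.
t*f(x) = 2.46*18.15 = 44.649
Total = 44.649 - 8.609 = 36.04


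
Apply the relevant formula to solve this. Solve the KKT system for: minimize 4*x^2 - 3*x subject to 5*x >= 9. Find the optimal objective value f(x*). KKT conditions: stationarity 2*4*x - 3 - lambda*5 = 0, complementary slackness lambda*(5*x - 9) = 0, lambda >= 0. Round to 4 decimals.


Step 1: Try lambda = 0 (constraint inactive).
x_unc = 3/(2*4) = 0.375
Check: 5*0.375 = 1.875 < 9 -- violated!
Step 2: Constraint must be active: 5*x = 9
x* = 9/5 = 1.8
lambda = (2*4*1.8 - 3)/5 = 2.28
Step 3: Compute optimal value.
f(x*) = 4*1.8^2 - 3*1.8 = 7.56


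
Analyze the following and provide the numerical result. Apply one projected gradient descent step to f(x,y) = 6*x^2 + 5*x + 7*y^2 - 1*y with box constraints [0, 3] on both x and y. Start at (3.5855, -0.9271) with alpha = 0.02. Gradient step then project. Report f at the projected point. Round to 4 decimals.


Step 1: Compute gradient at (3.5855, -0.9271).
grad_x = 2*6*3.5855 + 5 = 48.026
grad_y = 2*7*-0.9271 - 1 = -13.9794
Step 2: Gradient step.
x_raw = 3.5855 - 0.02*48.026 = 2.625
y_raw = -0.9271 - 0.02*-13.9794 = -0.6475
Step 3: Project onto [0, 3].
x_proj = clip(2.625) = 2.625
y_proj = clip(-0.6475) = 0.0
Step 4: Evaluate f.
f(2.625, 0.0) = 54.468
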